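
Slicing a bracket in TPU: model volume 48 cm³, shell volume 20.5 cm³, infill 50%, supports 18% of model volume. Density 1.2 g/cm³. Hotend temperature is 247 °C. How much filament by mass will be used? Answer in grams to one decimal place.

Infill region = 48 − 20.5 = 27.5 cm³.
Infill deposited = 0.50 × 27.5, so 13.75 cm³.
Support = 0.18 × 48, so 8.64 cm³.
Deposited volume: 20.5 + 13.75 + 8.64 → 42.89 cm³.
Mass: 42.89 × 1.2 → 51.468 g.

51.5 g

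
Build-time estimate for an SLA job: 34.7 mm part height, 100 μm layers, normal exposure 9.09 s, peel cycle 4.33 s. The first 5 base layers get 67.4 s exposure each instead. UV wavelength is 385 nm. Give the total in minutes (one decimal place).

82.5 minutes

Layers = ⌈34.7/0.1⌉ = 347.
Base layers = 5 × (67.4 + 4.33), so 358.65 s.
Regular layers = 342 × (9.09 + 4.33), so 4589.64 s.
Sum: 358.65 + 4589.64 = 4948.29 s → 82.5 minutes.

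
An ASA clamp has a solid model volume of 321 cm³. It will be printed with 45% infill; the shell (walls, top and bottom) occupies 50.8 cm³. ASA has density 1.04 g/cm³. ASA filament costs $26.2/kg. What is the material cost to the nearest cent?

Interior volume: 321 − 50.8 → 270.2 cm³.
Deposited infill = 0.45 × 270.2, so 121.59 cm³.
Total printed volume: 50.8 + 121.59 → 172.39 cm³.
Mass = 172.39 × 1.04 = 179.2856 g.
At $26.2/kg: 179.2856/1000 × 26.2 = $4.70.

$4.70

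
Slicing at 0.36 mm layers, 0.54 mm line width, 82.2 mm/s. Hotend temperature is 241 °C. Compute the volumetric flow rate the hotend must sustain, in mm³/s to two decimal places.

Extrusion cross-section = 0.36 × 0.54 = 0.1944 mm².
Volumetric flow = 82.2 × 0.1944 = 15.98 mm³/s.

15.98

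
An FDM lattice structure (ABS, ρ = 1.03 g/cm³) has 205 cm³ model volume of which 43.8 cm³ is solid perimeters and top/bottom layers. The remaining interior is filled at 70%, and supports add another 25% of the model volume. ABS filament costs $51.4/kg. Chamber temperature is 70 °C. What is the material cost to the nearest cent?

Infill region = 205 − 43.8, so 161.2 cm³.
Deposited infill = 0.70 × 161.2 = 112.84 cm³.
Support = 0.25 × 205, so 51.25 cm³.
Deposited volume = 43.8 + 112.84 + 51.25, so 207.89 cm³.
Mass: 207.89 × 1.03 → 214.1267 g.
At $51.4/kg: 214.1267/1000 × 51.4 = $11.01.

$11.01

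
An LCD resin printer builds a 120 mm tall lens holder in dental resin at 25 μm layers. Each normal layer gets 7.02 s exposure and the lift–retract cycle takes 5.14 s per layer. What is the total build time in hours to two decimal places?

Layer count = ceil(120 / 0.025) = 4800.
Cycle time = 7.02 + 5.14 = 12.16 s.
Total = 4800 × 12.16 = 58368 s = 16.21 hours.

16.21 hours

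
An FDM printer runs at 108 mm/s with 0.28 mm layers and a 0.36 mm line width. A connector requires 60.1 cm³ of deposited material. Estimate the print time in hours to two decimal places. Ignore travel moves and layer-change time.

1.53 hours

Extrusion cross-section: 0.28 × 0.36 → 0.1008 mm².
Total extruded path = 60100/0.1008 = 596230.2 mm.
Print-move time = 596230.2 / 108, so 5520.7 s.
Converting: 5520.7 s = 1.53 hours.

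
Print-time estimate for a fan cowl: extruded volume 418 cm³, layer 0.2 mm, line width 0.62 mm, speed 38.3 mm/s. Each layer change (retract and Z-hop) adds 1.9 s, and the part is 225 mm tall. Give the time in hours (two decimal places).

Line area = 0.2 × 0.62 = 0.124 mm².
Path length: 418000 mm³ / 0.124 mm² → 3370967.7 mm.
Time extruding = 3370967.7 / 38.3 = 88014.8 s.
Number of layers: 225 / 0.2 → 1125 (rounded up).
Layer-change overhead = 1125 × 1.9 = 2137.5 s.
Total = 88014.8 + 2137.5 = 90152.3 s = 25.04 hours.

25.04 hours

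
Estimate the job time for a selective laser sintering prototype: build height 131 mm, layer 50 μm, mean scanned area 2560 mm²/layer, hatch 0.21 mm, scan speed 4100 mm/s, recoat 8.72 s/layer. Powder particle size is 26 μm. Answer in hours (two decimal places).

Layer count = ceil(131 / 0.05) = 2620.
Scan path per layer: 2560 / 0.21 → 12190.5 mm.
Laser time per layer = 12190.5 / 4100 = 2.9733 s.
Layer cycle = 2.9733 + 8.72 = 11.6933 s.
Total: 2620 × 11.6933 s = 30636.446 s → 8.51 hours.

8.51 hours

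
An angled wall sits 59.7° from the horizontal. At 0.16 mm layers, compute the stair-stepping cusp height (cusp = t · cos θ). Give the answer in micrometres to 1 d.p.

80.7 μm

h_c = t·cos θ = 0.16 × 0.5045 = 0.08072 mm (80.7 μm).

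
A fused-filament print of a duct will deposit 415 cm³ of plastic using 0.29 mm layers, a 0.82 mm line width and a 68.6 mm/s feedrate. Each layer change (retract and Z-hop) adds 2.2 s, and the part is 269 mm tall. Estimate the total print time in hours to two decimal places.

7.63 hours

Line area: 0.29 × 0.82 → 0.2378 mm².
Total extruded path = 415000/0.2378 = 1745164 mm.
Extrusion time = 1745164 / 68.6 = 25439.7 s.
Layers = ⌈269/0.29⌉ = 928.
Non-print overhead = 928 × 2.2, so 2041.6 s.
Altogether 25439.7 + 2041.6 = 27481.3 s, i.e. 7.63 hours.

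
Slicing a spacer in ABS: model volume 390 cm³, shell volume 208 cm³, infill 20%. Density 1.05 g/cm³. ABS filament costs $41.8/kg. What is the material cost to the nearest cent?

$10.73

Interior volume = 390 − 208 = 182 cm³.
Infill deposited = 0.20 × 182 = 36.4 cm³.
Deposited volume: 208 + 36.4 → 244.4 cm³.
Mass = 244.4 × 1.05, so 256.62 g.
At $41.8/kg: 256.62/1000 × 41.8 = $10.73.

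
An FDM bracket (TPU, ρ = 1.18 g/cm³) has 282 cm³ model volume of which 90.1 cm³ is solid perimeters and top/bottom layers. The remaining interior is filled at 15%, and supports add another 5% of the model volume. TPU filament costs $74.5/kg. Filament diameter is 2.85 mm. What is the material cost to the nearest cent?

$11.69

Volume inside the shell = 282 − 90.1, so 191.9 cm³.
Infill deposited: 0.15 × 191.9 → 28.785 cm³.
Support: 0.05 × 282 → 14.1 cm³.
Deposited volume: 90.1 + 28.785 + 14.1 → 132.985 cm³.
Mass = 132.985 × 1.18 = 156.9223 g.
At $74.5/kg: 156.9223/1000 × 74.5 = $11.69.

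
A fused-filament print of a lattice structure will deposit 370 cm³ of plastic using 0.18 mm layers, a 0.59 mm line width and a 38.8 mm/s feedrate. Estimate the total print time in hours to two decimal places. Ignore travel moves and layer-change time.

24.94 hours

Bead cross-section = 0.18 × 0.59 = 0.1062 mm².
Toolpath length = 370 cm³ / 0.1062 mm² = 370000 / 0.1062 = 3483992.5 mm.
Time extruding = 3483992.5 / 38.8, so 89793.6 s.
In the requested units: 89793.6 s = 24.94 hours.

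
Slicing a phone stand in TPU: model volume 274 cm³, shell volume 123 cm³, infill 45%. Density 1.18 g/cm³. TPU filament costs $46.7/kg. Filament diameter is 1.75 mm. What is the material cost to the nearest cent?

Infill region = 274 − 123, so 151 cm³.
Infill deposited = 0.45 × 151 = 67.95 cm³.
Deposited volume: 123 + 67.95 → 190.95 cm³.
Mass = 190.95 × 1.18, so 225.321 g.
Cost = 225.321 g / 1000 × $46.7/kg = $10.52.

$10.52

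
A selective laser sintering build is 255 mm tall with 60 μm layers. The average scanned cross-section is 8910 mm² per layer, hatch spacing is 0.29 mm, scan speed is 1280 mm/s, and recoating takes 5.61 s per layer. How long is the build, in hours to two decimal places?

34.96 hours

Number of layers: 255 / 0.06 → 4250 (rounded up).
Hatch length per layer = 8910 / 0.29 = 30724.1 mm.
Per-layer scan time: 30724.1 / 1280 → 24.0032 s.
Time per layer = 24.0032 + 5.61, so 29.6132 s.
Build time = 4250 × 29.6132 = 125856.1 s = 34.96 hours.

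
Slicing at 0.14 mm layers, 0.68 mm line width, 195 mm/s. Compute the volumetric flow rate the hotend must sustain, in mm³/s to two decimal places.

A = 0.14 × 0.68, so 0.0952 mm².
Volumetric flow = 195 × 0.0952 = 18.56 mm³/s.

18.56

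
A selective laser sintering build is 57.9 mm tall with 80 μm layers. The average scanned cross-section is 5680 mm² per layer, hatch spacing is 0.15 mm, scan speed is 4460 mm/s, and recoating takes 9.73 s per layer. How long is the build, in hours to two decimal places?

Layers = ⌈57.9/0.08⌉ = 724.
Scan path per layer = 5680 / 0.15 = 37866.7 mm.
Per-layer scan time = 37866.7 / 4460 = 8.4903 s.
Layer cycle = 8.4903 + 9.73, so 18.2203 s.
724 layers × 18.2203 s/layer = 13191.4972 s, i.e. 3.66 hours.

3.66 hours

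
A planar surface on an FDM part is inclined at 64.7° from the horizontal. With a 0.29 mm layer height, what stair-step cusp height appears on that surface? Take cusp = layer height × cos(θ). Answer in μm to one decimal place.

h_c = t·cos θ = 0.29 × 0.4274 = 0.123946 mm (123.9 μm).

123.9 μm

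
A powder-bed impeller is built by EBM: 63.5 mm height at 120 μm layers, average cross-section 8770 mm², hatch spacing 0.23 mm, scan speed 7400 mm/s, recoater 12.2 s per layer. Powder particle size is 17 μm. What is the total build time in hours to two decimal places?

Layer count = ceil(63.5 / 0.12) = 530.
Per-layer scan distance = 8770 / 0.23, so 38130.4 mm.
Scan time per layer: 38130.4 / 7400 → 5.1528 s.
Layer cycle = 5.1528 + 12.2, so 17.3528 s.
Build time = 530 × 17.3528 = 9196.984 s = 2.55 hours.

2.55 hours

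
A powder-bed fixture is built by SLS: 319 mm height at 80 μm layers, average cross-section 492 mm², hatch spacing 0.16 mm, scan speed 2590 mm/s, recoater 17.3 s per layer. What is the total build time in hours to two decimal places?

Layers = ⌈319/0.08⌉ = 3988.
Per-layer scan distance = 492 / 0.16, so 3075 mm.
Per-layer scan time = 3075 / 2590 = 1.1873 s.
Per-layer time: 1.1873 + 17.3 → 18.4873 s.
Build time = 3988 × 18.4873 = 73727.3524 s = 20.48 hours.

20.48 hours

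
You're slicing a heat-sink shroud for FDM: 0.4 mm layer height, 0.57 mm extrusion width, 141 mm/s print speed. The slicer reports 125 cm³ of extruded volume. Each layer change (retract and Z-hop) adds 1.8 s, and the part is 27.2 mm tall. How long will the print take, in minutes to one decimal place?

Line area = 0.4 × 0.57 = 0.228 mm².
Toolpath length = 125 cm³ / 0.228 mm² = 125000 / 0.228 = 548245.6 mm.
Extrusion time: 548245.6 / 141 → 3888.3 s.
Layers = ⌈27.2/0.4⌉ = 68.
Layer-change overhead = 68 × 1.8 = 122.4 s.
Total = 3888.3 + 122.4 = 4010.7 s = 66.8 minutes.

66.8 minutes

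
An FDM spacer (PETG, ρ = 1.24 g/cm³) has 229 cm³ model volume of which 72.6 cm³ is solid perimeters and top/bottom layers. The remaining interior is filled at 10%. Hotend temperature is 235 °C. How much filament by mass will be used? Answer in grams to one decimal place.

109.4 g

Infill region = 229 − 72.6, so 156.4 cm³.
Infill deposited = 0.10 × 156.4 = 15.64 cm³.
Total printed volume = 72.6 + 15.64 = 88.24 cm³.
Mass: 88.24 × 1.24 → 109.4176 g.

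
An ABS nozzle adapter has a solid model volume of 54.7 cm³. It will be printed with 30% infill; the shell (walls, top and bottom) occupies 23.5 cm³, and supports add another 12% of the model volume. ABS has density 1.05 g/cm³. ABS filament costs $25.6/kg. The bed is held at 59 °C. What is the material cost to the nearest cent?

Volume inside the shell = 54.7 − 23.5 = 31.2 cm³.
Infill volume: 0.30 × 31.2 → 9.36 cm³.
Support = 0.12 × 54.7 = 6.564 cm³.
Deposited volume: 23.5 + 9.36 + 6.564 → 39.424 cm³.
Mass = 39.424 × 1.05 = 41.3952 g.
At $25.6/kg: 41.3952/1000 × 25.6 = $1.06.

$1.06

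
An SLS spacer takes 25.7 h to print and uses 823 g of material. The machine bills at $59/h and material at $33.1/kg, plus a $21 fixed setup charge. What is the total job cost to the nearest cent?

Machine-time cost = 59 × 25.7, so $1516.30.
Material charge = 33.1 × 823/1000 = $27.2413.
Total = 1516.30 + 27.2413 + 21 = 1564.5413 ≈ $1564.54.

$1564.54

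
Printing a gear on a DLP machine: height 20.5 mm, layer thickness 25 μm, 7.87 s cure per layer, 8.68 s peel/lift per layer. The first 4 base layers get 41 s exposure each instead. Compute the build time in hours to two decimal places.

3.81 hours

Layer count = ceil(20.5 / 0.025) = 820.
Burn-in layers = 4 × (41 + 8.68) = 198.72 s.
Remaining layers = 816 × (7.87 + 8.68), so 13504.8 s.
Sum: 198.72 + 13504.8 = 13703.52 s → 3.81 hours.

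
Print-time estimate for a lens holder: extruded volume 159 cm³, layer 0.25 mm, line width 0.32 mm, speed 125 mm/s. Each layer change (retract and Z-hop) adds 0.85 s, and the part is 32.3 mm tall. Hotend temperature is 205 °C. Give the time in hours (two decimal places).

Extrusion cross-section = 0.25 × 0.32 = 0.08 mm².
Toolpath length = 159 cm³ / 0.08 mm² = 159000 / 0.08 = 1987500 mm.
Print-move time = 1987500 / 125 = 15900 s.
Layer count = ceil(32.3 / 0.25) = 130.
Non-print overhead = 130 × 0.85 = 110.5 s.
Altogether 15900 + 110.5 = 16010.5 s, i.e. 4.45 hours.

4.45 hours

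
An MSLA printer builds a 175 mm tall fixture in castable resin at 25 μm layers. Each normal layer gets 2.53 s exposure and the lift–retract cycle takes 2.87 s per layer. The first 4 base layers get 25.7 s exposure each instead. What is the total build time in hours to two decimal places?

10.53 hours

Layer count = ceil(175 / 0.025) = 7000.
Bottom layers: 4 × (25.7 + 2.87) → 114.28 s.
Regular layers = 6996 × (2.53 + 2.87) = 37778.4 s.
Total = 114.28 + 37778.4 = 37892.68 s = 10.53 hours.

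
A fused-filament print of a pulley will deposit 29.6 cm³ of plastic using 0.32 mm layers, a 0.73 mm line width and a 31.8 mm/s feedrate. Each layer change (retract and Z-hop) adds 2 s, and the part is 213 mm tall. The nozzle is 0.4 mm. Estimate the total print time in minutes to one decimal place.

Extrusion cross-section = 0.32 × 0.73 = 0.2336 mm².
Toolpath length = 29.6 cm³ / 0.2336 mm² = 29600 / 0.2336 = 126712.3 mm.
Time extruding = 126712.3 / 31.8, so 3984.7 s.
Layers = ⌈213/0.32⌉ = 666.
Z-hop total: 666 × 2 → 1332 s.
Total = 3984.7 + 1332 = 5316.7 s = 88.6 minutes.

88.6 minutes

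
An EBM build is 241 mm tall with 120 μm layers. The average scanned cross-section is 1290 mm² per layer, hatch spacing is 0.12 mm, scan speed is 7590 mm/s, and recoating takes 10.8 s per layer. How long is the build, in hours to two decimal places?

Layers = ⌈241/0.12⌉ = 2009.
Scan path per layer = 1290 / 0.12 = 10750 mm.
Per-layer scan time = 10750 / 7590, so 1.4163 s.
Per-layer time = 1.4163 + 10.8 = 12.2163 s.
Total: 2009 × 12.2163 s = 24542.5467 s → 6.82 hours.

6.82 hours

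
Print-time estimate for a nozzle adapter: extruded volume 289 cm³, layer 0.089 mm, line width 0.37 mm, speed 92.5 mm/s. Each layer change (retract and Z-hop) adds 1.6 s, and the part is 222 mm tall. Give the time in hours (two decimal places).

Extrusion cross-section = 0.089 × 0.37 = 0.03293 mm².
Path length: 289000 mm³ / 0.03293 mm² → 8776191.9 mm.
Time extruding: 8776191.9 / 92.5 → 94877.8 s.
Number of layers: 222 / 0.089 → 2495 (rounded up).
Z-hop total = 2495 × 1.6, so 3992 s.
Total = 94877.8 + 3992 = 98869.8 s = 27.46 hours.

27.46 hours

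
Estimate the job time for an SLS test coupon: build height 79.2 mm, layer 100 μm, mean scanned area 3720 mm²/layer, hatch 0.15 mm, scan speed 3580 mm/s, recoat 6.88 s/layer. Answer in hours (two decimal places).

3.04 hours

Layers = ⌈79.2/0.1⌉ = 792.
Scan path per layer = 3720 / 0.15 = 24800 mm.
Scan time per layer: 24800 / 3580 → 6.9274 s.
Time per layer: 6.9274 + 6.88 → 13.8074 s.
Build time = 792 × 13.8074 = 10935.4608 s = 3.04 hours.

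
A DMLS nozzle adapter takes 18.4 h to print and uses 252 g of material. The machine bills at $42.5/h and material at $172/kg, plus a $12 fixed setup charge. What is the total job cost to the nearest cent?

$837.34

Machine cost = 42.5 × 18.4, so $782.00.
Material charge: 172 × 252/1000 → $43.344.
Adding setup: 782.00 + 43.344 + 12 → 837.344 ≈ $837.34.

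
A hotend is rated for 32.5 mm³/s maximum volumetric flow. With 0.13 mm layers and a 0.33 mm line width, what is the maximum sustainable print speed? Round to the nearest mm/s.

758 mm/s

A = 0.13 × 0.33, so 0.0429 mm².
v_max = Q/A = 32.5/0.0429 = 757.58 mm/s → 758 mm/s.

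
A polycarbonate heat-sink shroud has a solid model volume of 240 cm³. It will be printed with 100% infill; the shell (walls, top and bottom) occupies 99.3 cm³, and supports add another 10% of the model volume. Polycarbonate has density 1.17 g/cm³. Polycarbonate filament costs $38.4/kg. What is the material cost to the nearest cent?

$11.86

Volume inside the shell = 240 − 99.3, so 140.7 cm³.
Infill volume = 1.00 × 140.7, so 140.7 cm³.
Support = 0.10 × 240 = 24 cm³.
Total printed volume = 99.3 + 140.7 + 24, so 264 cm³.
Mass: 264 × 1.17 → 308.88 g.
Cost = 308.88 g / 1000 × $38.4/kg = $11.86.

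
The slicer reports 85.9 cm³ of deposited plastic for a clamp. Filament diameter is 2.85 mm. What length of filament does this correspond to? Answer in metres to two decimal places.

13.47 m

Cross-section of 2.85 mm filament: π·(2.85/2)² = 6.3794 mm².
L = 85900 mm³ / 6.3794 mm² = 13465.22 mm, i.e. 13.47 m.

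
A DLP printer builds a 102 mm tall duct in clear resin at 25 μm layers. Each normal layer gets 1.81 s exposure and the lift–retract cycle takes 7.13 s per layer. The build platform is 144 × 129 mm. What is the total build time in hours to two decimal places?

Layers = ⌈102/0.025⌉ = 4080.
Cycle time: 1.81 + 7.13 → 8.94 s.
Total = 4080 × 8.94 = 36475.2 s = 10.13 hours.

10.13 hours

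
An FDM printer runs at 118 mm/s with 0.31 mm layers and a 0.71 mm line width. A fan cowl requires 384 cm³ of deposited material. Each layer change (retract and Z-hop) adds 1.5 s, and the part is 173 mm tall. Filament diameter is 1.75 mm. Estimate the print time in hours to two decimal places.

4.34 hours

Line area = 0.31 × 0.71 = 0.2201 mm².
Toolpath length = 384 cm³ / 0.2201 mm² = 384000 / 0.2201 = 1744661.5 mm.
Extrusion time: 1744661.5 / 118 → 14785.3 s.
Layers = ⌈173/0.31⌉ = 559.
Layer-change overhead = 559 × 1.5 = 838.5 s.
Total = 14785.3 + 838.5 = 15623.8 s = 4.34 hours.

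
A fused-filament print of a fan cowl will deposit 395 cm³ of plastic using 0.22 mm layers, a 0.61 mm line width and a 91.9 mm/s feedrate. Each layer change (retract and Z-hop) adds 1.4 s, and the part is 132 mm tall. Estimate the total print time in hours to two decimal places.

9.13 hours

Extrusion cross-section = 0.22 × 0.61, so 0.1342 mm².
Total extruded path = 395000/0.1342 = 2943368.1 mm.
Extrusion time = 2943368.1 / 91.9, so 32027.9 s.
Layers = ⌈132/0.22⌉ = 600.
Non-print overhead = 600 × 1.4 = 840 s.
Altogether 32027.9 + 840 = 32867.9 s, i.e. 9.13 hours.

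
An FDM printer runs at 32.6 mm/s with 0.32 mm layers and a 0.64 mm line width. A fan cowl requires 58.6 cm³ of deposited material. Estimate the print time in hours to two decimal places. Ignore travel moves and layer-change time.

2.44 hours

Extrusion cross-section: 0.32 × 0.64 → 0.2048 mm².
Total extruded path = 58600/0.2048 = 286132.8 mm.
Time extruding = 286132.8 / 32.6, so 8777.1 s.
That's 8777.1 s → 2.44 hours.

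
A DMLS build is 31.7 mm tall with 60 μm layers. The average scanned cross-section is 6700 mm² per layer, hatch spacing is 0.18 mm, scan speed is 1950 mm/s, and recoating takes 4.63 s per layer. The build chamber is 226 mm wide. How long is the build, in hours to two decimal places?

Layers = ⌈31.7/0.06⌉ = 529.
Per-layer scan distance: 6700 / 0.18 → 37222.2 mm.
Scan time per layer = 37222.2 / 1950, so 19.0883 s.
Layer cycle = 19.0883 + 4.63, so 23.7183 s.
Total: 529 × 23.7183 s = 12546.9807 s → 3.49 hours.

3.49 hours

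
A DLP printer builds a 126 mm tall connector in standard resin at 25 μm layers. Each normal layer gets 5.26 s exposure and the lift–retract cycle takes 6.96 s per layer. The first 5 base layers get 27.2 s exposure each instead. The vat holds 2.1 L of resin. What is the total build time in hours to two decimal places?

17.14 hours

Layer count = ceil(126 / 0.025) = 5040.
Base layers = 5 × (27.2 + 6.96) = 170.8 s.
Regular layers = 5035 × (5.26 + 6.96) = 61527.7 s.
Total = 170.8 + 61527.7 = 61698.5 s = 17.14 hours.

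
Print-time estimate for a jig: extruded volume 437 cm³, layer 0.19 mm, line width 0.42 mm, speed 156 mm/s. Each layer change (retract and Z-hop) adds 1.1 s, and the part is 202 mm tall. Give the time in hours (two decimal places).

10.08 hours

Bead cross-section = 0.19 × 0.42 = 0.0798 mm².
Path length: 437000 mm³ / 0.0798 mm² → 5476190.5 mm.
Time extruding = 5476190.5 / 156 = 35103.8 s.
Layers = ⌈202/0.19⌉ = 1064.
Non-print overhead: 1064 × 1.1 → 1170.4 s.
Total = 35103.8 + 1170.4 = 36274.2 s = 10.08 hours.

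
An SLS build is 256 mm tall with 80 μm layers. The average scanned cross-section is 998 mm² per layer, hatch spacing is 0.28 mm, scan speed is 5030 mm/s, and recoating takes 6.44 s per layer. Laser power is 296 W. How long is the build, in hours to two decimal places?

6.35 hours

Layer count = ceil(256 / 0.08) = 3200.
Scan path per layer = 998 / 0.28 = 3564.3 mm.
Laser time per layer = 3564.3 / 5030 = 0.7086 s.
Per-layer time: 0.7086 + 6.44 → 7.1486 s.
Build time = 3200 × 7.1486 = 22875.52 s = 6.35 hours.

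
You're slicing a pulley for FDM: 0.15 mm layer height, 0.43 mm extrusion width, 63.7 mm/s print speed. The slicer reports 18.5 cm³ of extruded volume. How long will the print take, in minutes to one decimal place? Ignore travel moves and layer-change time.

Line area = 0.15 × 0.43 = 0.0645 mm².
Toolpath length = 18.5 cm³ / 0.0645 mm² = 18500 / 0.0645 = 286821.7 mm.
Print-move time = 286821.7 / 63.7 = 4502.7 s.
In the requested units: 4502.7 s = 75.0 minutes.

75.0 minutes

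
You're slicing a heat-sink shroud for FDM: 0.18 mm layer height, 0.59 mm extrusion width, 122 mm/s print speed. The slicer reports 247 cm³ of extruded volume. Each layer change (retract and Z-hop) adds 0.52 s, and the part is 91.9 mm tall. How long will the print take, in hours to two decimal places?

5.37 hours

Bead cross-section = 0.18 × 0.59 = 0.1062 mm².
Total extruded path = 247000/0.1062 = 2325800.4 mm.
Extrusion time = 2325800.4 / 122, so 19063.9 s.
Layer count = ceil(91.9 / 0.18) = 511.
Z-hop total: 511 × 0.52 → 265.72 s.
Altogether 19063.9 + 265.72 = 19329.62 s, i.e. 5.37 hours.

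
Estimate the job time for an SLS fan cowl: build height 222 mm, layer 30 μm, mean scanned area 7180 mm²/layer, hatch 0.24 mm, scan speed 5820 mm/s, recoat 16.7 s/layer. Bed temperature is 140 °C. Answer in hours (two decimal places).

Layers = ⌈222/0.03⌉ = 7400.
Scan path per layer = 7180 / 0.24, so 29916.7 mm.
Scan time per layer = 29916.7 / 5820, so 5.1403 s.
Time per layer = 5.1403 + 16.7, so 21.8403 s.
7400 layers × 21.8403 s/layer = 161618.22 s, i.e. 44.89 hours.

44.89 hours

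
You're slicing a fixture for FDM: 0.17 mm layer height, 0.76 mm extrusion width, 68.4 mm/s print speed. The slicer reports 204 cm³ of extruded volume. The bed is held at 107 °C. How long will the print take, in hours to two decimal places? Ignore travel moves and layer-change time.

Line area: 0.17 × 0.76 → 0.1292 mm².
Total extruded path = 204000/0.1292 = 1578947.4 mm.
Extrusion time = 1578947.4 / 68.4, so 23084 s.
That's 23084 s → 6.41 hours.

6.41 hours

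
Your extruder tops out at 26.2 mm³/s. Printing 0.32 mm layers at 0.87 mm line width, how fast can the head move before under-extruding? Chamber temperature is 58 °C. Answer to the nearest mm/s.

94 mm/s

A = 0.32 × 0.87 = 0.2784 mm².
v_max = Q/A = 26.2/0.2784 = 94.11 mm/s → 94 mm/s.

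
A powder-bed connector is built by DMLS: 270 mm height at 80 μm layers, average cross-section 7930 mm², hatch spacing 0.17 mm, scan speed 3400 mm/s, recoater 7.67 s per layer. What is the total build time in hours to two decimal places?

Layer count = ceil(270 / 0.08) = 3375.
Hatch length per layer: 7930 / 0.17 → 46647.1 mm.
Per-layer scan time: 46647.1 / 3400 → 13.7197 s.
Time per layer = 13.7197 + 7.67 = 21.3897 s.
Build time = 3375 × 21.3897 = 72190.2375 s = 20.05 hours.

20.05 hours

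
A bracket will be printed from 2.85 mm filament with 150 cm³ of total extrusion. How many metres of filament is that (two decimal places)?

Cross-section of 2.85 mm filament: π·(2.85/2)² = 6.3794 mm².
L = 150000 mm³ / 6.3794 mm² = 23513.18 mm, i.e. 23.51 m.

23.51 m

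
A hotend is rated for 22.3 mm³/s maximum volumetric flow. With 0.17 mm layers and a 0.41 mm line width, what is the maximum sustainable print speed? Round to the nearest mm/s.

320 mm/s

Extrusion cross-section: 0.17 × 0.41 → 0.0697 mm².
v_max = Q/A = 22.3/0.0697 = 319.94 mm/s → 320 mm/s.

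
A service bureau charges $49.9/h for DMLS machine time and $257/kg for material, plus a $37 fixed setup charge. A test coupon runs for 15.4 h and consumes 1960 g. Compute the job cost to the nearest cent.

$1309.18

Machine cost: 49.9 × 15.4 → $768.46.
Material charge = 257 × 1960/1000 = $503.72.
Total = 768.46 + 503.72 + 37 = $1309.18.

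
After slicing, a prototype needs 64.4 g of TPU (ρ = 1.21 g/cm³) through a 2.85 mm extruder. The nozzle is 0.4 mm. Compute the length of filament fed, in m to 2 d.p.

8.34 m

Extruded volume: 64.4/1.21 = 53.2231 cm³ (53223.1 mm³).
Filament cross-section = π × (2.85/2)² = 6.3794 mm².
Length = 53223.1 / 6.3794 = 8342.96 mm = 8.34 m.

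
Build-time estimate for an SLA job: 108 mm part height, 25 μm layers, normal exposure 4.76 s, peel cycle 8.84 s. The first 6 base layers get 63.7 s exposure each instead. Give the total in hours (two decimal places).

Layers = ⌈108/0.025⌉ = 4320.
Base layers = 6 × (63.7 + 8.84) = 435.24 s.
Regular layers: 4314 × (4.76 + 8.84) → 58670.4 s.
Total = 435.24 + 58670.4 = 59105.64 s = 16.42 hours.

16.42 hours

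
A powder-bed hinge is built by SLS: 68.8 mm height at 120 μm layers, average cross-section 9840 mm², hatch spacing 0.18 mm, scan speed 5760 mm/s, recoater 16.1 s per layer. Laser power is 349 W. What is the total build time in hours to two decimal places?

4.08 hours

Number of layers: 68.8 / 0.12 → 574 (rounded up).
Scan path per layer: 9840 / 0.18 → 54666.7 mm.
Per-layer scan time: 54666.7 / 5760 → 9.4907 s.
Per-layer time = 9.4907 + 16.1, so 25.5907 s.
Total: 574 × 25.5907 s = 14689.0618 s → 4.08 hours.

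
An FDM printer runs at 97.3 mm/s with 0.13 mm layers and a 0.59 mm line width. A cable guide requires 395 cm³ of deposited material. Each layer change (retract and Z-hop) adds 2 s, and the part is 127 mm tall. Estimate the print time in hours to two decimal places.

15.25 hours

Bead cross-section = 0.13 × 0.59, so 0.0767 mm².
Path length: 395000 mm³ / 0.0767 mm² → 5149934.8 mm.
Extrusion time = 5149934.8 / 97.3, so 52928.4 s.
Number of layers: 127 / 0.13 → 977 (rounded up).
Layer-change overhead = 977 × 2 = 1954 s.
Total = 52928.4 + 1954 = 54882.4 s = 15.25 hours.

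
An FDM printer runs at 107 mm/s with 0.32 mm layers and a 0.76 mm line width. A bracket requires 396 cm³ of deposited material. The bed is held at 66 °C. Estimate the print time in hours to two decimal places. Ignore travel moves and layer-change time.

Line area: 0.32 × 0.76 → 0.2432 mm².
Toolpath length = 396 cm³ / 0.2432 mm² = 396000 / 0.2432 = 1628289.5 mm.
Extrusion time = 1628289.5 / 107, so 15217.7 s.
That's 15217.7 s → 4.23 hours.

4.23 hours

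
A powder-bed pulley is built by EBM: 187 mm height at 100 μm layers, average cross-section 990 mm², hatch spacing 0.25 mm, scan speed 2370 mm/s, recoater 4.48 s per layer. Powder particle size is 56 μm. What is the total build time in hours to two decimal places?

Layer count = ceil(187 / 0.1) = 1870.
Per-layer scan distance: 990 / 0.25 → 3960 mm.
Beam time per layer = 3960 / 2370 = 1.6709 s.
Time per layer: 1.6709 + 4.48 → 6.1509 s.
Build time = 1870 × 6.1509 = 11502.183 s = 3.20 hours.

3.20 hours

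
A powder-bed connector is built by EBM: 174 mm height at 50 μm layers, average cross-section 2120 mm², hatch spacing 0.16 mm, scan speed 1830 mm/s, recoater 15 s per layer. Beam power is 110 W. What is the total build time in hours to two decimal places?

21.50 hours

Number of layers: 174 / 0.05 → 3480 (rounded up).
Scan path per layer: 2120 / 0.16 → 13250 mm.
Beam time per layer = 13250 / 1830, so 7.2404 s.
Time per layer = 7.2404 + 15, so 22.2404 s.
Build time = 3480 × 22.2404 = 77396.592 s = 21.50 hours.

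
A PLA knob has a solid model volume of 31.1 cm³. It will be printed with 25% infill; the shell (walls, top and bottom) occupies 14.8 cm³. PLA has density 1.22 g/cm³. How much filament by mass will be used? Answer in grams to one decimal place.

Interior volume: 31.1 − 14.8 → 16.3 cm³.
Deposited infill = 0.25 × 16.3, so 4.075 cm³.
Deposited volume = 14.8 + 4.075 = 18.875 cm³.
Mass: 18.875 × 1.22 → 23.0275 g.

23.0 g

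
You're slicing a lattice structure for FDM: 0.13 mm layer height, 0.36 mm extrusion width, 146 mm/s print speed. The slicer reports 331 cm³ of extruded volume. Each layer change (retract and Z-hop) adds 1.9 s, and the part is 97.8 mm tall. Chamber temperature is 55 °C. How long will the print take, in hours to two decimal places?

13.85 hours

Extrusion cross-section: 0.13 × 0.36 → 0.0468 mm².
Total extruded path = 331000/0.0468 = 7072649.6 mm.
Print-move time = 7072649.6 / 146, so 48442.8 s.
Layer count = ceil(97.8 / 0.13) = 753.
Non-print overhead = 753 × 1.9, so 1430.7 s.
Altogether 48442.8 + 1430.7 = 49873.5 s, i.e. 13.85 hours.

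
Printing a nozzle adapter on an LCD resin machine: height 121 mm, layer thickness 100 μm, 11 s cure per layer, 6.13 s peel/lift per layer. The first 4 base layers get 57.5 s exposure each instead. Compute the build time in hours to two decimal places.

Layer count = ceil(121 / 0.1) = 1210.
Bottom layers = 4 × (57.5 + 6.13) = 254.52 s.
Regular layers: 1206 × (11 + 6.13) → 20658.78 s.
Total = 254.52 + 20658.78 = 20913.3 s = 5.81 hours.

5.81 hours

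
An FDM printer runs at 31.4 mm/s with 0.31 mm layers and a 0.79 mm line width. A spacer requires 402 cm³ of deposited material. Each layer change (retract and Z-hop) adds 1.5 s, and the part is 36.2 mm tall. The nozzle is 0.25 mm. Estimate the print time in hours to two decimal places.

Bead cross-section: 0.31 × 0.79 → 0.2449 mm².
Toolpath length = 402 cm³ / 0.2449 mm² = 402000 / 0.2449 = 1641486.3 mm.
Extrusion time: 1641486.3 / 31.4 → 52276.6 s.
Layers = ⌈36.2/0.31⌉ = 117.
Layer-change overhead: 117 × 1.5 → 175.5 s.
Altogether 52276.6 + 175.5 = 52452.1 s, i.e. 14.57 hours.

14.57 hours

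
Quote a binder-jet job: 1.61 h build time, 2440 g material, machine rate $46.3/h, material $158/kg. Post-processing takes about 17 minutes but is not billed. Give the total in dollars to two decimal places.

$460.06

Machine cost: 46.3 × 1.61 → $74.543.
Feedstock cost = 158 × 2440/1000 = $385.52.
Total = 74.543 + 385.52 = 460.063 ≈ $460.06.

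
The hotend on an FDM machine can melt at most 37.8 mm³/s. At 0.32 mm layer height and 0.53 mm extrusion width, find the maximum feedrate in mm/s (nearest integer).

223 mm/s

Extrusion cross-section = 0.32 × 0.53, so 0.1696 mm².
Max speed = 37.8 / 0.1696 = 222.88 ≈ 223 mm/s.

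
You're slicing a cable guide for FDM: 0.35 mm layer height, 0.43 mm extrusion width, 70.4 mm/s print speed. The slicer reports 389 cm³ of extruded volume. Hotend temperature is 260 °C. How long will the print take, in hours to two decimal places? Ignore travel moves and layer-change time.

10.20 hours

Bead cross-section = 0.35 × 0.43 = 0.1505 mm².
Total extruded path = 389000/0.1505 = 2584717.6 mm.
Print-move time = 2584717.6 / 70.4, so 36714.7 s.
Converting: 36714.7 s = 10.20 hours.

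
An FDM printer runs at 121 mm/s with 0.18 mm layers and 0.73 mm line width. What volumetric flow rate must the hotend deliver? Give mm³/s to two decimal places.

15.90

Extrusion cross-section = 0.18 × 0.73 = 0.1314 mm².
Volumetric flow = 121 × 0.1314 = 15.90 mm³/s.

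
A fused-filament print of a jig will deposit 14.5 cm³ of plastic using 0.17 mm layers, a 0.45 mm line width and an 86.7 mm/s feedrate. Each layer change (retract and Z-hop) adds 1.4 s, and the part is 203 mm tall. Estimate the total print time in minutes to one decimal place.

64.3 minutes

Line area = 0.17 × 0.45 = 0.0765 mm².
Total extruded path = 14500/0.0765 = 189542.5 mm.
Print-move time: 189542.5 / 86.7 → 2186.2 s.
Layers = ⌈203/0.17⌉ = 1195.
Layer-change overhead = 1195 × 1.4 = 1673 s.
Total = 2186.2 + 1673 = 3859.2 s = 64.3 minutes.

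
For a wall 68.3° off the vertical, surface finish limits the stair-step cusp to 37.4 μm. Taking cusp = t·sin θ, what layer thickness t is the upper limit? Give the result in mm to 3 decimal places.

t = h_c / sin θ = 0.0374 / 0.9291 = 0.040 mm.

0.040 mm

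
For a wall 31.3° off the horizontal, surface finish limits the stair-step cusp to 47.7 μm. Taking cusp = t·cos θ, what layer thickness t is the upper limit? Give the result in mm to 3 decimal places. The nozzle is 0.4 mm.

Layer height = cusp / cos(31.3°) = 0.0477 / 0.8545 = 0.056 mm.

0.056 mm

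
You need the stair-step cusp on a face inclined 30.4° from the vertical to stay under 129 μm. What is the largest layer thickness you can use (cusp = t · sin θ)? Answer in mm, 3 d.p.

0.255 mm

t = h_c / sin θ = 0.129 / 0.5060 = 0.255 mm.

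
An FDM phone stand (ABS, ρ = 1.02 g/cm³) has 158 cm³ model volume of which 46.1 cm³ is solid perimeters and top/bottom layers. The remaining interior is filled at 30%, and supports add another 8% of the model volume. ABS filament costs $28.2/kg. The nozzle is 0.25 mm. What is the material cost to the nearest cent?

Interior volume: 158 − 46.1 → 111.9 cm³.
Infill volume = 0.30 × 111.9 = 33.57 cm³.
Support = 0.08 × 158, so 12.64 cm³.
Deposited volume = 46.1 + 33.57 + 12.64, so 92.31 cm³.
Mass = 92.31 × 1.02, so 94.1562 g.
At $28.2/kg: 94.1562/1000 × 28.2 = $2.66.

$2.66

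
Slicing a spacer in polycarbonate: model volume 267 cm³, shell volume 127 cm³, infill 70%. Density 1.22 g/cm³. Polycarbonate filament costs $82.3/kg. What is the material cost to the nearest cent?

Infill region = 267 − 127 = 140 cm³.
Infill volume = 0.70 × 140, so 98 cm³.
Total extruded: 127 + 98 → 225 cm³.
Mass = 225 × 1.22, so 274.5 g.
Cost = 274.5 g / 1000 × $82.3/kg = $22.59.

$22.59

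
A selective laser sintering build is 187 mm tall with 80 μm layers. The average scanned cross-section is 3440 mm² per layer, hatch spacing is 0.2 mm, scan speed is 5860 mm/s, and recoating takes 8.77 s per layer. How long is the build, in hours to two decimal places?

Number of layers: 187 / 0.08 → 2338 (rounded up).
Scan path per layer = 3440 / 0.2, so 17200 mm.
Scan time per layer = 17200 / 5860 = 2.9352 s.
Time per layer = 2.9352 + 8.77 = 11.7052 s.
Total: 2338 × 11.7052 s = 27366.7576 s → 7.60 hours.

7.60 hours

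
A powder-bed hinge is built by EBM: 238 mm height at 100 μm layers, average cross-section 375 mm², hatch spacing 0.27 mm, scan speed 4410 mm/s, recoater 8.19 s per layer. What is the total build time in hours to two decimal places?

Number of layers: 238 / 0.1 → 2380 (rounded up).
Per-layer scan distance = 375 / 0.27, so 1388.9 mm.
Per-layer scan time: 1388.9 / 4410 → 0.3149 s.
Per-layer time: 0.3149 + 8.19 → 8.5049 s.
2380 layers × 8.5049 s/layer = 20241.662 s, i.e. 5.62 hours.

5.62 hours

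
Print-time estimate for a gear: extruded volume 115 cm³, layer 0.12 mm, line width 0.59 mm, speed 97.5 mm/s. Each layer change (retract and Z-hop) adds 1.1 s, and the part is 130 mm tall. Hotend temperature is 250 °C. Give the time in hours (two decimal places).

4.96 hours

Line area = 0.12 × 0.59 = 0.0708 mm².
Path length: 115000 mm³ / 0.0708 mm² → 1624293.8 mm.
Print-move time: 1624293.8 / 97.5 → 16659.4 s.
Layer count = ceil(130 / 0.12) = 1084.
Non-print overhead = 1084 × 1.1 = 1192.4 s.
Total = 16659.4 + 1192.4 = 17851.8 s = 4.96 hours.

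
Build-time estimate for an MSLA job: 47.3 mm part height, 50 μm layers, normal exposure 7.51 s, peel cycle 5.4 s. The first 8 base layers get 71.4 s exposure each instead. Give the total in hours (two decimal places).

Number of layers: 47.3 / 0.05 → 946 (rounded up).
Base layers: 8 × (71.4 + 5.4) → 614.4 s.
Regular layers = 938 × (7.51 + 5.4), so 12109.58 s.
Total = 614.4 + 12109.58 = 12723.98 s = 3.53 hours.

3.53 hours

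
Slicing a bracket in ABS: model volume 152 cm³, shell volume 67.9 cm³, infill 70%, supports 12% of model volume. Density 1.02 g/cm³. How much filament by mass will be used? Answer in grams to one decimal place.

147.9 g

Volume inside the shell = 152 − 67.9 = 84.1 cm³.
Infill volume = 0.70 × 84.1 = 58.87 cm³.
Support = 0.12 × 152, so 18.24 cm³.
Total printed volume = 67.9 + 58.87 + 18.24 = 145.01 cm³.
Mass = 145.01 × 1.02, so 147.9102 g.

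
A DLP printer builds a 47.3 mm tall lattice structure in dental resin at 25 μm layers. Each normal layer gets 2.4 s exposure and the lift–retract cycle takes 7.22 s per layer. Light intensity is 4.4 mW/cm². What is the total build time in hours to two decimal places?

Layer count = ceil(47.3 / 0.025) = 1892.
Cycle time = 2.4 + 7.22, so 9.62 s.
Total = 1892 × 9.62 = 18201.04 s = 5.06 hours.

5.06 hours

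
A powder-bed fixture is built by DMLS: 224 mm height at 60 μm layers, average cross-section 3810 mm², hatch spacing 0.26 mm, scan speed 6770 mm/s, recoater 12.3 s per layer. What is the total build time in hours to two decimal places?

15.00 hours

Layers = ⌈224/0.06⌉ = 3734.
Per-layer scan distance = 3810 / 0.26 = 14653.8 mm.
Per-layer scan time = 14653.8 / 6770, so 2.1645 s.
Layer cycle: 2.1645 + 12.3 → 14.4645 s.
Build time = 3734 × 14.4645 = 54010.443 s = 15.00 hours.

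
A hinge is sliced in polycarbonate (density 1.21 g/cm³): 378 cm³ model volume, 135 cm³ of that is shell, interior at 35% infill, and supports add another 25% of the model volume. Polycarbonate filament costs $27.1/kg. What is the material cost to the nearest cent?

$10.31

Volume inside the shell = 378 − 135 = 243 cm³.
Deposited infill = 0.35 × 243, so 85.05 cm³.
Support = 0.25 × 378, so 94.5 cm³.
Total extruded = 135 + 85.05 + 94.5, so 314.55 cm³.
Mass = 314.55 × 1.21, so 380.6055 g.
At $27.1/kg: 380.6055/1000 × 27.1 = $10.31.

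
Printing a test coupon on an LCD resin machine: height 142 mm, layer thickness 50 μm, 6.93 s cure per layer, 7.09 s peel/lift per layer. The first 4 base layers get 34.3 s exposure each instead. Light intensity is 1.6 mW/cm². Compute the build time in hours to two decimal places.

11.09 hours

Layer count = ceil(142 / 0.05) = 2840.
Burn-in layers: 4 × (34.3 + 7.09) → 165.56 s.
Normal layers: 2836 × (6.93 + 7.09) → 39760.72 s.
Total = 165.56 + 39760.72 = 39926.28 s = 11.09 hours.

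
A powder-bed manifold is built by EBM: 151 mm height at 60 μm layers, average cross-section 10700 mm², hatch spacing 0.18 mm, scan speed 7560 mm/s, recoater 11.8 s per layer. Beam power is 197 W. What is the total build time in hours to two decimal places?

13.75 hours

Layer count = ceil(151 / 0.06) = 2517.
Hatch length per layer = 10700 / 0.18 = 59444.4 mm.
Per-layer scan time = 59444.4 / 7560 = 7.863 s.
Layer cycle = 7.863 + 11.8 = 19.663 s.
2517 layers × 19.663 s/layer = 49491.771 s, i.e. 13.75 hours.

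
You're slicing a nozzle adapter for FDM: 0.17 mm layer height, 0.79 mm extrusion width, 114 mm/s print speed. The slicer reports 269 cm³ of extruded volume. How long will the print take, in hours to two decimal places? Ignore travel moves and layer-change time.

Extrusion cross-section: 0.17 × 0.79 → 0.1343 mm².
Toolpath length = 269 cm³ / 0.1343 mm² = 269000 / 0.1343 = 2002978.4 mm.
Time extruding: 2002978.4 / 114 → 17570 s.
Converting: 17570 s = 4.88 hours.

4.88 hours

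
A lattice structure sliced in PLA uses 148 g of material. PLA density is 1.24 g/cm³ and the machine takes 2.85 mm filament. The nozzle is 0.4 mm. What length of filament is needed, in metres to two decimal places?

Extruded volume: 148/1.24 = 119.3548 cm³ (119354.8 mm³).
Filament cross-section = π × (2.85/2)² = 6.3794 mm².
L = V/A = 119354.8/6.3794 = 18709.41 mm → 18.71 m.

18.71 m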